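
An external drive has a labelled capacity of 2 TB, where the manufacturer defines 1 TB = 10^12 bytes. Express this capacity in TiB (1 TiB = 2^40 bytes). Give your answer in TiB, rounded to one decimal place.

2 TB × 1,000,000,000,000 bytes/TB = 2,000,000,000,000 bytes
1 TiB = 1,099,511,627,776 bytes
2,000,000,000,000 / 1,099,511,627,776 = 1.8 TiB

1.8 TiB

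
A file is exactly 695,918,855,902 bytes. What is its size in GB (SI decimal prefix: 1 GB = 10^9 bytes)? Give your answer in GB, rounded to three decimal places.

695,918,855,902 bytes given.
1 GB = 10^9 bytes = 1,000,000,000 bytes
695,918,855,902 / 1,000,000,000 = 695.919 GB

695.919 GB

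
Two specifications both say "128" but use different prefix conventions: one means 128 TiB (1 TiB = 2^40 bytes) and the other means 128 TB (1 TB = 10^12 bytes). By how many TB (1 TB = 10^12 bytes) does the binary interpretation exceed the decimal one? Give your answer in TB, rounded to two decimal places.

12.74 TB

128 TiB = 128 × 1,099,511,627,776 = 140,737,488,355,328 bytes
128 TB = 128 × 1,000,000,000,000 = 128,000,000,000,000 bytes
difference = 12,737,488,355,328 bytes
12,737,488,355,328 / 1,000,000,000,000 = 12.74 TB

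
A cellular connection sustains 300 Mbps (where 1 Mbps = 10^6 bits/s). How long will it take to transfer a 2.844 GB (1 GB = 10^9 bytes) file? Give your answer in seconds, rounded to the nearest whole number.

2.844 GB = 2,844,000,000 bytes = 22,752,000,000 bits
300 Mbps = 300,000,000 bits/s
time = 22,752,000,000 / 300,000,000 = 76 s

76 seconds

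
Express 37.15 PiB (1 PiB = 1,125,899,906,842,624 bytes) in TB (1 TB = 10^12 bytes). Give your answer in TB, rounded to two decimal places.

41,827.18 TB

37.15 PiB = 37.15 × 2^50 bytes = 41,827,181,539,203,481.6 bytes
1 TB = 1,000,000,000,000 bytes
41,827,181,539,203,481.6 / 1,000,000,000,000 = 41,827.18 TB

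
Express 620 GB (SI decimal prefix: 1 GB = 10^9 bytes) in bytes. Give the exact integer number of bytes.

620 × 1,000,000,000 = 620,000,000,000 bytes  (1 GB = 10^9 bytes)

620,000,000,000 bytes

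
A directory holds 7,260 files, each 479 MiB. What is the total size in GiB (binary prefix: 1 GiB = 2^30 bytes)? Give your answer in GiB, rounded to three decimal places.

Total = 7,260 × 479 MiB = 3,477,540 MiB
= 3,477,540 × 1,048,576 bytes = 3,646,464,983,040 bytes
1 GiB = 1,073,741,824 bytes
3,646,464,983,040 / 1,073,741,824 = 3,396.035 GiB

3,396.035 GiB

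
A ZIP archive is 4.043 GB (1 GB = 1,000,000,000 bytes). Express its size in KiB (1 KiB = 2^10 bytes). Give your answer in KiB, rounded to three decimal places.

4.043 GB × 1,000,000,000 bytes/GB = 4,043,000,000 bytes
1 KiB = 1,024 bytes
4,043,000,000 / 1,024 = 3,948,242.188 KiB

3,948,242.188 KiB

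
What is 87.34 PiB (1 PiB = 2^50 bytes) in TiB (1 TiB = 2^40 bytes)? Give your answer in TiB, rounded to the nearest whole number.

89,436 TiB

87.34 PiB = 87.34 × 2^50 bytes = 98,336,097,863,634,780.16 bytes
1 TiB = 2^40 bytes = 1,099,511,627,776 bytes
98,336,097,863,634,780.16 / 1,099,511,627,776 = 89,436 TiB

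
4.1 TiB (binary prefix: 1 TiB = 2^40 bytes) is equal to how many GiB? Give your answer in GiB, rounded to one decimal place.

4.1 TiB × 1,099,511,627,776 bytes/TiB = 4,507,997,673,881.6 bytes
1 GiB = 2^30 bytes = 1,073,741,824 bytes
4,507,997,673,881.6 / 1,073,741,824 = 4,198.4 GiB

4,198.4 GiB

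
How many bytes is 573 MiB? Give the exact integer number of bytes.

600,834,048 bytes

573 × 1,048,576 = 600,834,048 bytes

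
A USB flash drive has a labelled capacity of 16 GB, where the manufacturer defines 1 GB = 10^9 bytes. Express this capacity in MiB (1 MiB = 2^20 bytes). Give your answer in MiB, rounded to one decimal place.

16 GB = 16 × 10^9 bytes = 16,000,000,000 bytes
1 MiB = 2^20 bytes = 1,048,576 bytes
16,000,000,000 / 1,048,576 = 15,258.8 MiB

15,258.8 MiB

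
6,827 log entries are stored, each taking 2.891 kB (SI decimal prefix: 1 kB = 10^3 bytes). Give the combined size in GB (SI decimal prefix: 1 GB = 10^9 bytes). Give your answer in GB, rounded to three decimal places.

0.020 GB

Total = 6,827 × 2.891 kB = 19736.857 kB
= 19736.857 × 1,000 bytes = 19,736,857 bytes
1 GB = 1,000,000,000 bytes
19,736,857 / 1,000,000,000 = 0.020 GB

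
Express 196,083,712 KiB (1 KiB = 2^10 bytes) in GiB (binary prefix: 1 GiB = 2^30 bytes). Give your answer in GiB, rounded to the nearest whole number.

187 GiB

196,083,712 KiB × 1,024 bytes/KiB = 200,789,721,088 bytes
1 GiB = 2^30 bytes = 1,073,741,824 bytes
200,789,721,088 / 1,073,741,824 = 187 GiB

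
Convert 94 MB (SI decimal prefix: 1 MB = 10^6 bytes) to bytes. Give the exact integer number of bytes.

94,000,000 bytes

94 × 1,000,000 = 94,000,000 bytes  (1 MB = 10^6 bytes)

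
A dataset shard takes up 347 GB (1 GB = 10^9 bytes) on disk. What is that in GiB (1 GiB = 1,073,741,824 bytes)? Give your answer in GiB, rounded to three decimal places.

347 GB = 347 × 10^9 bytes = 347,000,000,000 bytes
1 GiB = 2^30 bytes = 1,073,741,824 bytes
347,000,000,000 / 1,073,741,824 = 323.169 GiB

323.169 GiB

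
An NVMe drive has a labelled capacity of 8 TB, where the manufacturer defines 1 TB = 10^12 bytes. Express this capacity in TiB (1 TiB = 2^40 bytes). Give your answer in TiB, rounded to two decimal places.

8 TB = 8 × 10^12 bytes = 8,000,000,000,000 bytes
1 TiB = 2^40 bytes = 1,099,511,627,776 bytes
8,000,000,000,000 / 1,099,511,627,776 = 7.28 TiB

7.28 TiB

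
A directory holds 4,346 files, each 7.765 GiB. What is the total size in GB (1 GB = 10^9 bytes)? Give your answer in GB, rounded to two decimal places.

Total = 4,346 × 7.765 GiB = 33746.69 GiB
= 33746.69 × 1,073,741,824 bytes = 36,235,232,474,562.56 bytes
1 GB = 1,000,000,000 bytes
36,235,232,474,562.56 / 1,000,000,000 = 36,235.23 GB

36,235.23 GB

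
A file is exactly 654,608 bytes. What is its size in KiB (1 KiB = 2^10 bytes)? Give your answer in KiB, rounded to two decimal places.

639.27 KiB

654,608 bytes given.
1 KiB = 1,024 bytes
654,608 / 1,024 = 639.27 KiB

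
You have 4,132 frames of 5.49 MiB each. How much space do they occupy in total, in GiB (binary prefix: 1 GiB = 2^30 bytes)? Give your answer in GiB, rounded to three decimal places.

22.153 GiB

Total = 4,132 × 5.49 MiB = 22684.68 MiB
= 22684.68 × 1,048,576 bytes = 23,786,611,015.68 bytes
1 GiB = 1,073,741,824 bytes
23,786,611,015.68 / 1,073,741,824 = 22.153 GiB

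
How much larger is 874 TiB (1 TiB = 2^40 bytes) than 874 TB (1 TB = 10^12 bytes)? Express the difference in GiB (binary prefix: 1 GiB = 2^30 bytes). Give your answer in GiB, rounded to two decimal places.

81,000.07 GiB

874 TiB = 874 × 1,099,511,627,776 = 960,973,162,676,224 bytes
874 TB = 874 × 1,000,000,000,000 = 874,000,000,000,000 bytes
difference = 86,973,162,676,224 bytes
86,973,162,676,224 / 1,073,741,824 = 81,000.07 GiB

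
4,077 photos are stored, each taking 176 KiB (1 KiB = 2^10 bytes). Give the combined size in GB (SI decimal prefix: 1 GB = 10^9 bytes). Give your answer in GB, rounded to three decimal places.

0.735 GB

Total = 4,077 × 176 KiB = 717,552 KiB
= 717,552 × 1,024 bytes = 734,773,248 bytes
1 GB = 1,000,000,000 bytes
734,773,248 / 1,000,000,000 = 0.735 GB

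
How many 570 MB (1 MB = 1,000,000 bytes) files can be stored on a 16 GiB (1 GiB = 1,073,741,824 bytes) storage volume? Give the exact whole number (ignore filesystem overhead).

Capacity: 16 GiB = 17,179,869,184 bytes
Per item: 570 MB = 570,000,000 bytes
⌊17,179,869,184 / 570,000,000⌋ = 30

30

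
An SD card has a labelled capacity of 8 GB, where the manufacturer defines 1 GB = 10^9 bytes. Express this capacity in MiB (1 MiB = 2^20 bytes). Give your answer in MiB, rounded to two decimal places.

7,629.39 MiB

8 GB × 1,000,000,000 bytes/GB = 8,000,000,000 bytes
1 MiB = 2^20 bytes = 1,048,576 bytes
8,000,000,000 / 1,048,576 = 7,629.39 MiB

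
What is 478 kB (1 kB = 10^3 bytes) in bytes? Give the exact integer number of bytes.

478,000 bytes

478 × 1,000 = 478,000 bytes  (1 kB = 10^3 bytes)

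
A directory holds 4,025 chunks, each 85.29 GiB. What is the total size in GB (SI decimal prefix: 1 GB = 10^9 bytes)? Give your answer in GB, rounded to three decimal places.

368,607.247 GB

Total = 4,025 × 85.29 GiB = 343292.25 GiB
= 343292.25 × 1,073,741,824 bytes = 368,607,246,680,064 bytes
1 GB = 1,000,000,000 bytes
368,607,246,680,064 / 1,000,000,000 = 368,607.247 GB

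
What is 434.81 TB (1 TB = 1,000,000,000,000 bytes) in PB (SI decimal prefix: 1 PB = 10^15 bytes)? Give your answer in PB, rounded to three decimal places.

0.435 PB

434.81 TB × 1,000,000,000,000 bytes/TB = 434,810,000,000,000 bytes
1 PB = 10^15 bytes = 1,000,000,000,000,000 bytes
434,810,000,000,000 / 1,000,000,000,000,000 = 0.435 PB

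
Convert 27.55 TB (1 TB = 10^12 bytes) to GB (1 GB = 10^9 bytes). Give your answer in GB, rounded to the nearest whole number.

27,550 GB

27.55 TB = 27.55 × 10^12 bytes = 27,550,000,000,000 bytes
1 GB = 10^9 bytes = 1,000,000,000 bytes
27,550,000,000,000 / 1,000,000,000 = 27,550 GB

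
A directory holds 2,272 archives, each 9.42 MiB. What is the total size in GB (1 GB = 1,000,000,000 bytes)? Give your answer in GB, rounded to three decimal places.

22.442 GB

Total = 2,272 × 9.42 MiB = 21402.24 MiB
= 21402.24 × 1,048,576 bytes = 22,441,875,210.24 bytes
1 GB = 1,000,000,000 bytes
22,441,875,210.24 / 1,000,000,000 = 22.442 GB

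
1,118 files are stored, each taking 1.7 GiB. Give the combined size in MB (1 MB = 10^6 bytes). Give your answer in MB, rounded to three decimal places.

Total = 1,118 × 1.7 GiB = 1900.6 GiB
= 1900.6 × 1,073,741,824 bytes = 2,040,753,710,694.4 bytes
1 MB = 1,000,000 bytes
2,040,753,710,694.4 / 1,000,000 = 2,040,753.711 MB

2,040,753.711 MB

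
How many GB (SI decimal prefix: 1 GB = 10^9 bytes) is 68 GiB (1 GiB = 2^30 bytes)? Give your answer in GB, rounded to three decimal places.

73.014 GB

68 GiB × 1,073,741,824 bytes/GiB = 73,014,444,032 bytes
1 GB = 10^9 bytes = 1,000,000,000 bytes
73,014,444,032 / 1,000,000,000 = 73.014 GB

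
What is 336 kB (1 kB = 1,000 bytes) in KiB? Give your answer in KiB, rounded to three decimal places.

336 kB × 1,000 bytes/kB = 336,000 bytes
1 KiB = 1,024 bytes
336,000 / 1,024 = 328.125 KiB

328.125 KiB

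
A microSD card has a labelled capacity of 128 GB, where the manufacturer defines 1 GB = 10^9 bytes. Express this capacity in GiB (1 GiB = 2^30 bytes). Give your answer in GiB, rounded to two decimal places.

119.21 GiB

128 GB = 128 × 10^9 bytes = 128,000,000,000 bytes
1 GiB = 1,073,741,824 bytes
128,000,000,000 / 1,073,741,824 = 119.21 GiB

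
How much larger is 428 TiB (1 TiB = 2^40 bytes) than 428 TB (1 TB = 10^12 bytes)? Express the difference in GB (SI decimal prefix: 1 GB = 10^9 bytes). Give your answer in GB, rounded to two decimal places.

428 TiB = 428 × 1,099,511,627,776 = 470,590,976,688,128 bytes
428 TB = 428 × 1,000,000,000,000 = 428,000,000,000,000 bytes
difference = 42,590,976,688,128 bytes
42,590,976,688,128 / 1,000,000,000 = 42,590.98 GB

42,590.98 GB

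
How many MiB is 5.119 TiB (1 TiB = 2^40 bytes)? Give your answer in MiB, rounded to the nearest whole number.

5.119 TiB × 1,099,511,627,776 bytes/TiB = 5,628,400,022,585.344 bytes
1 MiB = 1,048,576 bytes
5,628,400,022,585.344 / 1,048,576 = 5,367,661 MiB

5,367,661 MiB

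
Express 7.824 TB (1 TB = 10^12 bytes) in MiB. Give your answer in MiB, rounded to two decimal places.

7,461,547.85 MiB

7.824 TB × 1,000,000,000,000 bytes/TB = 7,824,000,000,000 bytes
1 MiB = 2^20 bytes = 1,048,576 bytes
7,824,000,000,000 / 1,048,576 = 7,461,547.85 MiB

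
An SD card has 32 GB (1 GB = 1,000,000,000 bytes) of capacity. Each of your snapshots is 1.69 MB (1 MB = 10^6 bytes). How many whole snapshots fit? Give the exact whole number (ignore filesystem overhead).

Capacity: 32 GB = 32,000,000,000 bytes
Per item: 1.69 MB = 1,690,000 bytes
⌊32,000,000,000 / 1,690,000⌋ = 18,934

18,934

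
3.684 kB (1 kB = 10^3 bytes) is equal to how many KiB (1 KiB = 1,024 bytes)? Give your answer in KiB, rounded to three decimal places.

3.684 kB × 1,000 bytes/kB = 3,684 bytes
1 KiB = 2^10 bytes = 1,024 bytes
3,684 / 1,024 = 3.598 KiB

3.598 KiB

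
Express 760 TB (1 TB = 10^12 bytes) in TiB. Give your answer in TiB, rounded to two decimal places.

691.22 TiB

760 TB × 1,000,000,000,000 bytes/TB = 760,000,000,000,000 bytes
1 TiB = 2^40 bytes = 1,099,511,627,776 bytes
760,000,000,000,000 / 1,099,511,627,776 = 691.22 TiB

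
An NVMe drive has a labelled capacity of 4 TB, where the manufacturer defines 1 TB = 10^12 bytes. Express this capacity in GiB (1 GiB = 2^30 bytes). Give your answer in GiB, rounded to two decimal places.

3,725.29 GiB

4 TB = 4 × 10^12 bytes = 4,000,000,000,000 bytes
1 GiB = 1,073,741,824 bytes
4,000,000,000,000 / 1,073,741,824 = 3,725.29 GiB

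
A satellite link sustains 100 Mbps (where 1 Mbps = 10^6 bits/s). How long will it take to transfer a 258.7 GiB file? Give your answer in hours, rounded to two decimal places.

258.7 GiB = 277,777,009,868.8 bytes = 2,222,216,078,950.4 bits
100 Mbps = 100,000,000 bits/s
time = 2,222,216,078,950.4 / 100,000,000 = 22,222.1608 s
22,222.1608 s / 3600 = 6.17 hours

6.17 hours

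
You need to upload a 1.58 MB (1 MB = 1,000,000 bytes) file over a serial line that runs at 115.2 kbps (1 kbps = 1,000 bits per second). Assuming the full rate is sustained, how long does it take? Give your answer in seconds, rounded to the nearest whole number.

1.58 MB = 1,580,000 bytes = 12,640,000 bits
115.2 kbps = 115,200 bits/s
time = 12,640,000 / 115,200 = 110 s

110 seconds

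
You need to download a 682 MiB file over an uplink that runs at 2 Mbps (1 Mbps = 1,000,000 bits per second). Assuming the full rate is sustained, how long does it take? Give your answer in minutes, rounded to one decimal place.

682 MiB = 715,128,832 bytes = 5,721,030,656 bits
2 Mbps = 2,000,000 bits/s
time = 5,721,030,656 / 2,000,000 = 2,860.52 s
2,860.52 s / 60 = 47.7 minutes

47.7 minutes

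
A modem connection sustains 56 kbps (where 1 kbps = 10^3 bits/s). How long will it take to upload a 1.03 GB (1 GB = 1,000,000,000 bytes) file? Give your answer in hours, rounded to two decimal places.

40.87 hours

1.03 GB = 1,030,000,000 bytes = 8,240,000,000 bits
56 kbps = 56,000 bits/s
time = 8,240,000,000 / 56,000 = 147,142.8571 s
147,142.8571 s / 3600 = 40.87 hours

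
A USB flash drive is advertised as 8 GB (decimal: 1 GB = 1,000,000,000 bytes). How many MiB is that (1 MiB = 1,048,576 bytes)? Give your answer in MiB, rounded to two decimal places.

8 GB = 8 × 10^9 bytes = 8,000,000,000 bytes
1 MiB = 2^20 bytes = 1,048,576 bytes
8,000,000,000 / 1,048,576 = 7,629.39 MiB

7,629.39 MiB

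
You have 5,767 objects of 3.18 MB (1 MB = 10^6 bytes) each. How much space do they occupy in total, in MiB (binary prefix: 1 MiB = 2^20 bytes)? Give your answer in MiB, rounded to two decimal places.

Total = 5,767 × 3.18 MB = 18339.06 MB
= 18339.06 × 1,000,000 bytes = 18,339,060,000 bytes
1 MiB = 1,048,576 bytes
18,339,060,000 / 1,048,576 = 17,489.49 MiB

17,489.49 MiB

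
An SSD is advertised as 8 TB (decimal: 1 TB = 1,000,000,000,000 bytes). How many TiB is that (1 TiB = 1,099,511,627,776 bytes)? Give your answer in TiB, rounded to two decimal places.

7.28 TiB

8 TB × 1,000,000,000,000 bytes/TB = 8,000,000,000,000 bytes
1 TiB = 2^40 bytes = 1,099,511,627,776 bytes
8,000,000,000,000 / 1,099,511,627,776 = 7.28 TiB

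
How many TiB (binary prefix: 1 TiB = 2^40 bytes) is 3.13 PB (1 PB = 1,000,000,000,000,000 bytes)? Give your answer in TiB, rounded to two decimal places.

2,846.72 TiB

3.13 PB × 1,000,000,000,000,000 bytes/PB = 3,130,000,000,000,000 bytes
1 TiB = 2^40 bytes = 1,099,511,627,776 bytes
3,130,000,000,000,000 / 1,099,511,627,776 = 2,846.72 TiB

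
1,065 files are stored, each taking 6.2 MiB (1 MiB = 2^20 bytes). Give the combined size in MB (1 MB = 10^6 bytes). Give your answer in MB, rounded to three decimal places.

Total = 1,065 × 6.2 MiB = 6603 MiB
= 6603 × 1,048,576 bytes = 6,923,747,328 bytes
1 MB = 1,000,000 bytes
6,923,747,328 / 1,000,000 = 6,923.747 MB

6,923.747 MB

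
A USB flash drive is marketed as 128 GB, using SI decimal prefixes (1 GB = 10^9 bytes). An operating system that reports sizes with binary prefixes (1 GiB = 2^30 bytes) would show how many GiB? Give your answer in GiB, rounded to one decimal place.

119.2 GiB

128 GB = 128 × 10^9 bytes = 128,000,000,000 bytes
1 GiB = 1,073,741,824 bytes
128,000,000,000 / 1,073,741,824 = 119.2 GiB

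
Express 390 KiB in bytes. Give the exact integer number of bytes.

390 × 1,024 = 399,360 bytes  (1 KiB = 2^10 bytes)

399,360 bytes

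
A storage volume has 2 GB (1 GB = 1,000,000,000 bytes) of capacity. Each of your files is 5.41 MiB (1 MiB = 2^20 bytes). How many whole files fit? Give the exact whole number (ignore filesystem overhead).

352

Capacity: 2 GB = 2,000,000,000 bytes
Per item: 5.41 MiB = 5,672,796.16 bytes
⌊2,000,000,000 / 5,672,796.16⌋ = 352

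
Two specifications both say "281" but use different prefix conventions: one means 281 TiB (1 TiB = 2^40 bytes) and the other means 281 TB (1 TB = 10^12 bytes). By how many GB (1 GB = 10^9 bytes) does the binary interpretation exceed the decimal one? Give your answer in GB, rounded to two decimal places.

281 TiB = 281 × 1,099,511,627,776 = 308,962,767,405,056 bytes
281 TB = 281 × 1,000,000,000,000 = 281,000,000,000,000 bytes
difference = 27,962,767,405,056 bytes
27,962,767,405,056 / 1,000,000,000 = 27,962.77 GB

27,962.77 GB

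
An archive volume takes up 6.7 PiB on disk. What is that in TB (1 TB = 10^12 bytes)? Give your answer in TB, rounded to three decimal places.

7,543.529 TB

6.7 PiB × 1,125,899,906,842,624 bytes/PiB = 7,543,529,375,845,580.8 bytes
1 TB = 1,000,000,000,000 bytes
7,543,529,375,845,580.8 / 1,000,000,000,000 = 7,543.529 TB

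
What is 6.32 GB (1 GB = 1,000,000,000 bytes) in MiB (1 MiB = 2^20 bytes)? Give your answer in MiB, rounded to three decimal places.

6.32 GB × 1,000,000,000 bytes/GB = 6,320,000,000 bytes
1 MiB = 2^20 bytes = 1,048,576 bytes
6,320,000,000 / 1,048,576 = 6,027.222 MiB

6,027.222 MiB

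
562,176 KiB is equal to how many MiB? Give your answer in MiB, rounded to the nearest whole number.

549 MiB

562,176 KiB = 562,176 × 2^10 bytes = 575,668,224 bytes
1 MiB = 1,048,576 bytes
575,668,224 / 1,048,576 = 549 MiB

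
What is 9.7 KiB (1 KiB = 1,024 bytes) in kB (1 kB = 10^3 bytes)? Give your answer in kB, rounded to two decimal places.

9.7 KiB × 1,024 bytes/KiB = 9,932.8 bytes
1 kB = 1,000 bytes
9,932.8 / 1,000 = 9.93 kB

9.93 kB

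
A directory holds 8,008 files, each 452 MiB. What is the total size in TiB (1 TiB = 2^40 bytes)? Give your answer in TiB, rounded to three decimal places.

Total = 8,008 × 452 MiB = 3,619,616 MiB
= 3,619,616 × 1,048,576 bytes = 3,795,442,466,816 bytes
1 TiB = 1,099,511,627,776 bytes
3,795,442,466,816 / 1,099,511,627,776 = 3.452 TiB

3.452 TiB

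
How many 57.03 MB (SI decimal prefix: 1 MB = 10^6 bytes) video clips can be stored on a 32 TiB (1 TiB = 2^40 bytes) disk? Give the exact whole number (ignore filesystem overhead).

Capacity: 32 TiB = 35,184,372,088,832 bytes
Per item: 57.03 MB = 57,030,000 bytes
⌊35,184,372,088,832 / 57,030,000⌋ = 616,944

616,944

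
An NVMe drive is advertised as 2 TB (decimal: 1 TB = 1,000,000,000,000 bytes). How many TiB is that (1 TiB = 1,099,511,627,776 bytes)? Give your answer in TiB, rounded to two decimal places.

1.82 TiB

2 TB × 1,000,000,000,000 bytes/TB = 2,000,000,000,000 bytes
1 TiB = 1,099,511,627,776 bytes
2,000,000,000,000 / 1,099,511,627,776 = 1.82 TiB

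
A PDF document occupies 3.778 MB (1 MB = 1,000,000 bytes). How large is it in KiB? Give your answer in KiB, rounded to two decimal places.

3.778 MB = 3.778 × 10^6 bytes = 3,778,000 bytes
1 KiB = 1,024 bytes
3,778,000 / 1,024 = 3,689.45 KiB

3,689.45 KiB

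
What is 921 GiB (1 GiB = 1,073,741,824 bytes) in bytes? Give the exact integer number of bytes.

921 × 1,073,741,824 = 988,916,219,904 bytes  (1 GiB = 2^30 bytes)

988,916,219,904 bytes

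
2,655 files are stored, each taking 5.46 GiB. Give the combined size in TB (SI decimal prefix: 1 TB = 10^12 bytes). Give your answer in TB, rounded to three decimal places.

15.565 TB

Total = 2,655 × 5.46 GiB = 14496.3 GiB
= 14496.3 × 1,073,741,824 bytes = 15,565,283,603,251.2 bytes
1 TB = 1,000,000,000,000 bytes
15,565,283,603,251.2 / 1,000,000,000,000 = 15.565 TB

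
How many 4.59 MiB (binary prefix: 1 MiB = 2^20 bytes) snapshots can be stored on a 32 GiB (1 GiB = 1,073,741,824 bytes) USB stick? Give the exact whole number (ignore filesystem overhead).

Capacity: 32 GiB = 34,359,738,368 bytes
Per item: 4.59 MiB = 4,812,963.84 bytes
⌊34,359,738,368 / 4,812,963.84⌋ = 7,138

7,138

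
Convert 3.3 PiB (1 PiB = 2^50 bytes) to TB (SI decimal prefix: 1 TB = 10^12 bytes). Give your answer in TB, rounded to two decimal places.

3.3 PiB × 1,125,899,906,842,624 bytes/PiB = 3,715,469,692,580,659.2 bytes
1 TB = 1,000,000,000,000 bytes
3,715,469,692,580,659.2 / 1,000,000,000,000 = 3,715.47 TB

3,715.47 TB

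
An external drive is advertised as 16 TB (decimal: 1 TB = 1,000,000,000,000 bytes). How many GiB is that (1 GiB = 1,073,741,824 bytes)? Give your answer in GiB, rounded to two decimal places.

14,901.16 GiB

16 TB × 1,000,000,000,000 bytes/TB = 16,000,000,000,000 bytes
1 GiB = 2^30 bytes = 1,073,741,824 bytes
16,000,000,000,000 / 1,073,741,824 = 14,901.16 GiB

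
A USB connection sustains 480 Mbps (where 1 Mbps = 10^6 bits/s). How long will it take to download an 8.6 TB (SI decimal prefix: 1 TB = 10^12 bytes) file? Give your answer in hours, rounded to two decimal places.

39.81 hours

8.6 TB = 8,600,000,000,000 bytes = 68,800,000,000,000 bits
480 Mbps = 480,000,000 bits/s
time = 68,800,000,000,000 / 480,000,000 = 143,333.3333 s
143,333.3333 s / 3600 = 39.81 hours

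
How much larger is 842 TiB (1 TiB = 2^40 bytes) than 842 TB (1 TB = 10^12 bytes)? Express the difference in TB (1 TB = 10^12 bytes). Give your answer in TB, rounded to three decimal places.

842 TiB = 842 × 1,099,511,627,776 = 925,788,790,587,392 bytes
842 TB = 842 × 1,000,000,000,000 = 842,000,000,000,000 bytes
difference = 83,788,790,587,392 bytes
83,788,790,587,392 / 1,000,000,000,000 = 83.789 TB

83.789 TB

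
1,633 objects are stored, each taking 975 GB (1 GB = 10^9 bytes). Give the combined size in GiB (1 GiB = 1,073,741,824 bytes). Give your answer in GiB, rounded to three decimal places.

Total = 1,633 × 975 GB = 1,592,175 GB
= 1,592,175 × 1,000,000,000 bytes = 1,592,175,000,000,000 bytes
1 GiB = 1,073,741,824 bytes
1,592,175,000,000,000 / 1,073,741,824 = 1,482,828.520 GiB

1,482,828.520 GiB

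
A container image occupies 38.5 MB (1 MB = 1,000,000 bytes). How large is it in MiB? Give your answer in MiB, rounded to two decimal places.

36.72 MiB

38.5 MB × 1,000,000 bytes/MB = 38,500,000 bytes
1 MiB = 2^20 bytes = 1,048,576 bytes
38,500,000 / 1,048,576 = 36.72 MiB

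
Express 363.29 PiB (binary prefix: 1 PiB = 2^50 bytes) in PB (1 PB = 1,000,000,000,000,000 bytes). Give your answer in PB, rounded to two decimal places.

409.03 PB

363.29 PiB × 1,125,899,906,842,624 bytes/PiB = 409,028,177,156,856,872.96 bytes
1 PB = 1,000,000,000,000,000 bytes
409,028,177,156,856,872.96 / 1,000,000,000,000,000 = 409.03 PB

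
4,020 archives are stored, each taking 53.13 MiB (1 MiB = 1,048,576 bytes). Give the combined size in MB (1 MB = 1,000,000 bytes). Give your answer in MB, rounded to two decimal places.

223,957.59 MB

Total = 4,020 × 53.13 MiB = 213582.6 MiB
= 213582.6 × 1,048,576 bytes = 223,957,588,377.6 bytes
1 MB = 1,000,000 bytes
223,957,588,377.6 / 1,000,000 = 223,957.59 MB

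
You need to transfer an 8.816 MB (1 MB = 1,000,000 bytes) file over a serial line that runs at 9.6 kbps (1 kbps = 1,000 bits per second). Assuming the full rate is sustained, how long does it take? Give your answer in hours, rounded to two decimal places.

2.04 hours

8.816 MB = 8,816,000 bytes = 70,528,000 bits
9.6 kbps = 9,600 bits/s
time = 70,528,000 / 9,600 = 7,346.6667 s
7,346.6667 s / 3600 = 2.04 hours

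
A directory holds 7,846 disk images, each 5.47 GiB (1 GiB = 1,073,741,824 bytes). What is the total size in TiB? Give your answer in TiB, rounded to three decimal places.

Total = 7,846 × 5.47 GiB = 42917.62 GiB
= 42917.62 × 1,073,741,824 bytes = 46,082,443,580,538.88 bytes
1 TiB = 1,099,511,627,776 bytes
46,082,443,580,538.88 / 1,099,511,627,776 = 41.912 TiB

41.912 TiB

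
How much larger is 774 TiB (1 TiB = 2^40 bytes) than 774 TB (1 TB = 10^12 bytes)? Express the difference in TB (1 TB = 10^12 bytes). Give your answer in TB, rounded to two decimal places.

77.02 TB

774 TiB = 774 × 1,099,511,627,776 = 851,021,999,898,624 bytes
774 TB = 774 × 1,000,000,000,000 = 774,000,000,000,000 bytes
difference = 77,021,999,898,624 bytes
77,021,999,898,624 / 1,000,000,000,000 = 77.02 TB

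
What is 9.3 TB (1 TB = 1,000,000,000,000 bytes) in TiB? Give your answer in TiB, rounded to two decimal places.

9.3 TB = 9.3 × 10^12 bytes = 9,300,000,000,000 bytes
1 TiB = 1,099,511,627,776 bytes
9,300,000,000,000 / 1,099,511,627,776 = 8.46 TiB

8.46 TiB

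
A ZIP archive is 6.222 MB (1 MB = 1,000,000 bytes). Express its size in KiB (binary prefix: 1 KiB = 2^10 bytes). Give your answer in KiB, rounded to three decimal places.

6.222 MB = 6.222 × 10^6 bytes = 6,222,000 bytes
1 KiB = 1,024 bytes
6,222,000 / 1,024 = 6,076.172 KiB

6,076.172 KiB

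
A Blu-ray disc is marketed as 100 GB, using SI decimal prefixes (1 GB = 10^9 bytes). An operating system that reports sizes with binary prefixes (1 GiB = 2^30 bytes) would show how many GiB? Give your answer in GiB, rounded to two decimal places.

93.13 GiB

100 GB = 100 × 10^9 bytes = 100,000,000,000 bytes
1 GiB = 1,073,741,824 bytes
100,000,000,000 / 1,073,741,824 = 93.13 GiB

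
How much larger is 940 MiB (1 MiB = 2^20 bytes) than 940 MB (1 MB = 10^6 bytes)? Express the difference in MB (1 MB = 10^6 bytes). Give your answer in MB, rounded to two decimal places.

45.66 MB

940 MiB = 940 × 1,048,576 = 985,661,440 bytes
940 MB = 940 × 1,000,000 = 940,000,000 bytes
difference = 45,661,440 bytes
45,661,440 / 1,000,000 = 45.66 MB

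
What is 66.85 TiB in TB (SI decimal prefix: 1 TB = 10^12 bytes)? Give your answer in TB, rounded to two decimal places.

66.85 TiB × 1,099,511,627,776 bytes/TiB = 73,502,352,316,825.6 bytes
1 TB = 10^12 bytes = 1,000,000,000,000 bytes
73,502,352,316,825.6 / 1,000,000,000,000 = 73.50 TB

73.50 TB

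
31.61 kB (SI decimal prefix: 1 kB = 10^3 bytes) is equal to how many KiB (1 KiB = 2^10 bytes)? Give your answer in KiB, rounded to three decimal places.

31.61 kB = 31.61 × 10^3 bytes = 31,610 bytes
1 KiB = 1,024 bytes
31,610 / 1,024 = 30.869 KiB

30.869 KiB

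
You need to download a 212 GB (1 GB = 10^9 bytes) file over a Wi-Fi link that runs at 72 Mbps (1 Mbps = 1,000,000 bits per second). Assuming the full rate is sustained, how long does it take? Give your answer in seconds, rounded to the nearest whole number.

212 GB = 212,000,000,000 bytes = 1,696,000,000,000 bits
72 Mbps = 72,000,000 bits/s
time = 1,696,000,000,000 / 72,000,000 = 23,556 s

23,556 seconds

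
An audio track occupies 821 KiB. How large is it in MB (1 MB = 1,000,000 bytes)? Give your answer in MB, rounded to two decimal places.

821 KiB × 1,024 bytes/KiB = 840,704 bytes
1 MB = 1,000,000 bytes
840,704 / 1,000,000 = 0.84 MB

0.84 MB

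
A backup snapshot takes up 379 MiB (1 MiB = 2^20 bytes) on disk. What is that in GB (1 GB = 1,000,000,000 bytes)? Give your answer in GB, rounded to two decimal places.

379 MiB × 1,048,576 bytes/MiB = 397,410,304 bytes
1 GB = 10^9 bytes = 1,000,000,000 bytes
397,410,304 / 1,000,000,000 = 0.40 GB

0.40 GB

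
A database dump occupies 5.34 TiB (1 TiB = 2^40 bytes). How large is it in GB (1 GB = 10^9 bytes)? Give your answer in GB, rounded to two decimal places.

5.34 TiB = 5.34 × 2^40 bytes = 5,871,392,092,323.84 bytes
1 GB = 10^9 bytes = 1,000,000,000 bytes
5,871,392,092,323.84 / 1,000,000,000 = 5,871.39 GB

5,871.39 GB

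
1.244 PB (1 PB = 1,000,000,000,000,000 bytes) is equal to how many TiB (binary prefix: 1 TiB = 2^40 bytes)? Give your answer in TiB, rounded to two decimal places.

1,131.41 TiB

1.244 PB × 1,000,000,000,000,000 bytes/PB = 1,244,000,000,000,000 bytes
1 TiB = 2^40 bytes = 1,099,511,627,776 bytes
1,244,000,000,000,000 / 1,099,511,627,776 = 1,131.41 TiB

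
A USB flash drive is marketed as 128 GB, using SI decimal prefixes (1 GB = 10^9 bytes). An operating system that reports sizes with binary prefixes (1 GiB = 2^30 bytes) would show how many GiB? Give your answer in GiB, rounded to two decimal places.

119.21 GiB

128 GB × 1,000,000,000 bytes/GB = 128,000,000,000 bytes
1 GiB = 1,073,741,824 bytes
128,000,000,000 / 1,073,741,824 = 119.21 GiB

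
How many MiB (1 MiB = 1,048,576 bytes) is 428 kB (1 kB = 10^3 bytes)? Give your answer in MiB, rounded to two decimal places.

428 kB × 1,000 bytes/kB = 428,000 bytes
1 MiB = 2^20 bytes = 1,048,576 bytes
428,000 / 1,048,576 = 0.41 MiB

0.41 MiB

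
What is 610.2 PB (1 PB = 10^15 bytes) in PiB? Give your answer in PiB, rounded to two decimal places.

541.97 PiB

610.2 PB = 610.2 × 10^15 bytes = 610,200,000,000,000,000 bytes
1 PiB = 2^50 bytes = 1,125,899,906,842,624 bytes
610,200,000,000,000,000 / 1,125,899,906,842,624 = 541.97 PiB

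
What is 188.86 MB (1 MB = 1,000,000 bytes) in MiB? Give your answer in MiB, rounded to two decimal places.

180.11 MiB

188.86 MB = 188.86 × 10^6 bytes = 188,860,000 bytes
1 MiB = 1,048,576 bytes
188,860,000 / 1,048,576 = 180.11 MiB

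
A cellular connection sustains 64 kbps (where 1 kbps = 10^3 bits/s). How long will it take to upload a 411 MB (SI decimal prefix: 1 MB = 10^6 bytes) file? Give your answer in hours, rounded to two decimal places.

14.27 hours

411 MB = 411,000,000 bytes = 3,288,000,000 bits
64 kbps = 64,000 bits/s
time = 3,288,000,000 / 64,000 = 51,375.0000 s
51,375.0000 s / 3600 = 14.27 hours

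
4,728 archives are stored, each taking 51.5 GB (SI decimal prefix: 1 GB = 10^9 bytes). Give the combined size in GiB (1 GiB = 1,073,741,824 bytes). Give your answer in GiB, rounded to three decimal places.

226,769.596 GiB

Total = 4,728 × 51.5 GB = 243,492 GB
= 243,492 × 1,000,000,000 bytes = 243,492,000,000,000 bytes
1 GiB = 1,073,741,824 bytes
243,492,000,000,000 / 1,073,741,824 = 226,769.596 GiB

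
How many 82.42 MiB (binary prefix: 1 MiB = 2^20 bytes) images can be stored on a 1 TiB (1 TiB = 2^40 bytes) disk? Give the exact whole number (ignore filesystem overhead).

12,722

Capacity: 1 TiB = 1,099,511,627,776 bytes
Per item: 82.42 MiB = 86,423,633.92 bytes
⌊1,099,511,627,776 / 86,423,633.92⌋ = 12,722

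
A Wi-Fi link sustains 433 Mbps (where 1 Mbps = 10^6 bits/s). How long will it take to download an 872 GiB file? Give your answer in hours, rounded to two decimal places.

4.81 hours

872 GiB = 936,302,870,528 bytes = 7,490,422,964,224 bits
433 Mbps = 433,000,000 bits/s
time = 7,490,422,964,224 / 433,000,000 = 17,298.8983 s
17,298.8983 s / 3600 = 4.81 hours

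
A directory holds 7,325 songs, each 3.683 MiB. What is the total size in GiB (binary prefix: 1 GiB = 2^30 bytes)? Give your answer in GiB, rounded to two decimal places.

26.35 GiB

Total = 7,325 × 3.683 MiB = 26977.975 MiB
= 26977.975 × 1,048,576 bytes = 28,288,457,113.6 bytes
1 GiB = 1,073,741,824 bytes
28,288,457,113.6 / 1,073,741,824 = 26.35 GiB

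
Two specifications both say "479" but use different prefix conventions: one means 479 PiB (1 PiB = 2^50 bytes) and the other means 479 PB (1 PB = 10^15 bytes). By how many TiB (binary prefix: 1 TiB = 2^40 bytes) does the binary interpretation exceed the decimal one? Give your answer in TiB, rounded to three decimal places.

54,848.038 TiB

479 PiB = 479 × 1,125,899,906,842,624 = 539,306,055,377,616,896 bytes
479 PB = 479 × 1,000,000,000,000,000 = 479,000,000,000,000,000 bytes
difference = 60,306,055,377,616,896 bytes
60,306,055,377,616,896 / 1,099,511,627,776 = 54,848.038 TiB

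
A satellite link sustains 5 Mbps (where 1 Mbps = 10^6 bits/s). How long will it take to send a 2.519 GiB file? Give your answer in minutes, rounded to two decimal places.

72.13 minutes

2.519 GiB = 2,704,755,654.656 bytes = 21,638,045,237.248 bits
5 Mbps = 5,000,000 bits/s
time = 21,638,045,237.248 / 5,000,000 = 4,327.609 s
4,327.609 s / 60 = 72.13 minutes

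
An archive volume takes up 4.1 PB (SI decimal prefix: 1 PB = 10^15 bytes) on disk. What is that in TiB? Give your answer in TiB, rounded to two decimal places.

3,728.93 TiB

4.1 PB × 1,000,000,000,000,000 bytes/PB = 4,100,000,000,000,000 bytes
1 TiB = 2^40 bytes = 1,099,511,627,776 bytes
4,100,000,000,000,000 / 1,099,511,627,776 = 3,728.93 TiB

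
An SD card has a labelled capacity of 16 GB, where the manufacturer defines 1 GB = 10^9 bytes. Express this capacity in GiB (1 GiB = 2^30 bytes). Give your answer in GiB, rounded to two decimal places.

16 GB = 16 × 10^9 bytes = 16,000,000,000 bytes
1 GiB = 2^30 bytes = 1,073,741,824 bytes
16,000,000,000 / 1,073,741,824 = 14.90 GiB

14.90 GiB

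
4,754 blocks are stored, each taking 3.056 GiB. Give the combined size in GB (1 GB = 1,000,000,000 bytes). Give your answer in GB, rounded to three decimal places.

Total = 4,754 × 3.056 GiB = 14528.224 GiB
= 14528.224 × 1,073,741,824 bytes = 15,599,561,737,240.576 bytes
1 GB = 1,000,000,000 bytes
15,599,561,737,240.576 / 1,000,000,000 = 15,599.562 GB

15,599.562 GB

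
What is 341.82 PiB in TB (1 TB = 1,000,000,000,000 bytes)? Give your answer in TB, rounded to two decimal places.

341.82 PiB = 341.82 × 2^50 bytes = 384,855,106,156,945,735.68 bytes
1 TB = 10^12 bytes = 1,000,000,000,000 bytes
384,855,106,156,945,735.68 / 1,000,000,000,000 = 384,855.11 TB

384,855.11 TB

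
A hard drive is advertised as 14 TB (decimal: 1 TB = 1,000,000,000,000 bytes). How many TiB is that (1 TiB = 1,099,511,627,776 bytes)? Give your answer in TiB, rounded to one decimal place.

12.7 TiB

14 TB × 1,000,000,000,000 bytes/TB = 14,000,000,000,000 bytes
1 TiB = 1,099,511,627,776 bytes
14,000,000,000,000 / 1,099,511,627,776 = 12.7 TiB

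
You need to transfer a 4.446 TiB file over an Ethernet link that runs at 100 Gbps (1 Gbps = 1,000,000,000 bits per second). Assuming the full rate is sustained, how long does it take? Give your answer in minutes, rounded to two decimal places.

4.446 TiB = 4,888,428,697,092.096 bytes = 39,107,429,576,736.768 bits
100 Gbps = 100,000,000,000 bits/s
time = 39,107,429,576,736.768 / 100,000,000,000 = 391.074 s
391.074 s / 60 = 6.52 minutes

6.52 minutes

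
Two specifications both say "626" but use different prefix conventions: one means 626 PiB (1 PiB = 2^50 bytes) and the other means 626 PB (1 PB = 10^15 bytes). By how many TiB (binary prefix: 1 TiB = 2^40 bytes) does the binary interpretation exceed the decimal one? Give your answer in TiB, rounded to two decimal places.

626 PiB = 626 × 1,125,899,906,842,624 = 704,813,341,683,482,624 bytes
626 PB = 626 × 1,000,000,000,000,000 = 626,000,000,000,000,000 bytes
difference = 78,813,341,683,482,624 bytes
78,813,341,683,482,624 / 1,099,511,627,776 = 71,680.32 TiB

71,680.32 TiB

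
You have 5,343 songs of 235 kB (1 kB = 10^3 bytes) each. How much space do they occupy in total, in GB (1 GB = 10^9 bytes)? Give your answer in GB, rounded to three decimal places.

Total = 5,343 × 235 kB = 1,255,605 kB
= 1,255,605 × 1,000 bytes = 1,255,605,000 bytes
1 GB = 1,000,000,000 bytes
1,255,605,000 / 1,000,000,000 = 1.256 GB

1.256 GB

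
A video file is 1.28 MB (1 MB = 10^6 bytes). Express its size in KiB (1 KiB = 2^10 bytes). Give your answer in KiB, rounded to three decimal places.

1.28 MB × 1,000,000 bytes/MB = 1,280,000 bytes
1 KiB = 1,024 bytes
1,280,000 / 1,024 = 1,250.000 KiB

1,250.000 KiB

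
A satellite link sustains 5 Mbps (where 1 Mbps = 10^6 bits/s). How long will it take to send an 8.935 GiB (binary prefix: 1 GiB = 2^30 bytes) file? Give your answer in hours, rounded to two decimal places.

4.26 hours

8.935 GiB = 9,593,883,197.44 bytes = 76,751,065,579.52 bits
5 Mbps = 5,000,000 bits/s
time = 76,751,065,579.52 / 5,000,000 = 15,350.2131 s
15,350.2131 s / 3600 = 4.26 hours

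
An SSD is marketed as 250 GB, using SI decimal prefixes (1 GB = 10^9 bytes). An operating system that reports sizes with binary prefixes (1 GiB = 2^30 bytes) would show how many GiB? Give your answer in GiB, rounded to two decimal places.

250 GB × 1,000,000,000 bytes/GB = 250,000,000,000 bytes
1 GiB = 1,073,741,824 bytes
250,000,000,000 / 1,073,741,824 = 232.83 GiB

232.83 GiB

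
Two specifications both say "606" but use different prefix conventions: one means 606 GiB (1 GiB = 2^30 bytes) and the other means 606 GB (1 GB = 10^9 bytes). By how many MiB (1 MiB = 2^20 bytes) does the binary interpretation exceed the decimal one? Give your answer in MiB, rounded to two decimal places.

42,617.36 MiB

606 GiB = 606 × 1,073,741,824 = 650,687,545,344 bytes
606 GB = 606 × 1,000,000,000 = 606,000,000,000 bytes
difference = 44,687,545,344 bytes
44,687,545,344 / 1,048,576 = 42,617.36 MiB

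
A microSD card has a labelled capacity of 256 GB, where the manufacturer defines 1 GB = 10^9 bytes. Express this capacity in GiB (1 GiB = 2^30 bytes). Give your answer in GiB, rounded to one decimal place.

238.4 GiB

256 GB = 256 × 10^9 bytes = 256,000,000,000 bytes
1 GiB = 2^30 bytes = 1,073,741,824 bytes
256,000,000,000 / 1,073,741,824 = 238.4 GiB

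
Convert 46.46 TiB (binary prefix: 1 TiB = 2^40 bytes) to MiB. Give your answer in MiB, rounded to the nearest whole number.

48,716,841 MiB

46.46 TiB = 46.46 × 2^40 bytes = 51,083,310,226,472.96 bytes
1 MiB = 1,048,576 bytes
51,083,310,226,472.96 / 1,048,576 = 48,716,841 MiB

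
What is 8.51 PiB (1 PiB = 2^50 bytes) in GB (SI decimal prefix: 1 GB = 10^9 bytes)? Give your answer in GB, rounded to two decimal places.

9,581,408.21 GB

8.51 PiB = 8.51 × 2^50 bytes = 9,581,408,207,230,730.24 bytes
1 GB = 1,000,000,000 bytes
9,581,408,207,230,730.24 / 1,000,000,000 = 9,581,408.21 GB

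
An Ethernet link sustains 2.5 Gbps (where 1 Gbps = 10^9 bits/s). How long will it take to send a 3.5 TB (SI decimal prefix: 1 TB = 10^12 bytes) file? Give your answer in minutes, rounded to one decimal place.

3.5 TB = 3,500,000,000,000 bytes = 28,000,000,000,000 bits
2.5 Gbps = 2,500,000,000 bits/s
time = 28,000,000,000,000 / 2,500,000,000 = 11,200.00 s
11,200.00 s / 60 = 186.7 minutes

186.7 minutes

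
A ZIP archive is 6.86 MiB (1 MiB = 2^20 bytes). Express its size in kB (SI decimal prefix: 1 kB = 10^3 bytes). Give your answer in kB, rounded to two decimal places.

6.86 MiB = 6.86 × 2^20 bytes = 7,193,231.36 bytes
1 kB = 10^3 bytes = 1,000 bytes
7,193,231.36 / 1,000 = 7,193.23 kB

7,193.23 kB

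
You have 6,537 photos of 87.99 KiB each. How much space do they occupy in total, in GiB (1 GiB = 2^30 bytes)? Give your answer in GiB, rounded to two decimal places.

Total = 6,537 × 87.99 KiB = 575190.63 KiB
= 575190.63 × 1,024 bytes = 588,995,205.12 bytes
1 GiB = 1,073,741,824 bytes
588,995,205.12 / 1,073,741,824 = 0.55 GiB

0.55 GiB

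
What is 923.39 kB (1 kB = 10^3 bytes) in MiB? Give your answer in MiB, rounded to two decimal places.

923.39 kB × 1,000 bytes/kB = 923,390 bytes
1 MiB = 2^20 bytes = 1,048,576 bytes
923,390 / 1,048,576 = 0.88 MiB

0.88 MiB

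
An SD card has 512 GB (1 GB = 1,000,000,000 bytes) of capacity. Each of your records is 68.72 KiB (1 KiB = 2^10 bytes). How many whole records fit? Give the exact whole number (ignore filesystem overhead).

7,275,902

Capacity: 512 GB = 512,000,000,000 bytes
Per item: 68.72 KiB = 70,369.28 bytes
⌊512,000,000,000 / 70,369.28⌋ = 7,275,902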